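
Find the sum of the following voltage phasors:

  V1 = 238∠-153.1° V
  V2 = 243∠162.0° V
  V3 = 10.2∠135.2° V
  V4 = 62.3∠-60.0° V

Step 1 — Convert each phasor to rectangular form:
  V1 = 238·(cos(-153.1°) + j·sin(-153.1°)) = -212.2 - j107.7 V
  V2 = 243·(cos(162.0°) + j·sin(162.0°)) = -231.1 + j75.09 V
  V3 = 10.2·(cos(135.2°) + j·sin(135.2°)) = -7.238 + j7.187 V
  V4 = 62.3·(cos(-60.0°) + j·sin(-60.0°)) = 31.15 - j53.95 V
Step 2 — Sum components: V_total = -419.4 - j79.35 V.
Step 3 — Convert to polar: |V_total| = 426.9 V, ∠V_total = -169.3°.

V_total = 426.9∠-169.3° V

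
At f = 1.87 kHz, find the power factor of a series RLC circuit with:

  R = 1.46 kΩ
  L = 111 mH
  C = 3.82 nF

Step 1 — Angular frequency: ω = 2π·f = 2π·1870 = 1.175e+04 rad/s.
Step 2 — Component impedances:
  R: Z = R = 1460 Ω
  L: Z = jωL = j·1.175e+04·0.111 = 0 + j1304 Ω
  C: Z = 1/(jωC) = -j/(ω·C) = 0 - j2.228e+04 Ω
Step 3 — Series combination: Z_total = R + L + C = 1460 - j2.098e+04 Ω = 2.103e+04∠-86.0° Ω.
Step 4 — Power factor: PF = cos(φ) = Re(Z)/|Z| = 1460/21026.5 = 0.06944.
Step 5 — Type: Im(Z) = -2.098e+04 ⇒ leading (phase φ = -86.0°).

PF = 0.06944 (leading, φ = -86.0°)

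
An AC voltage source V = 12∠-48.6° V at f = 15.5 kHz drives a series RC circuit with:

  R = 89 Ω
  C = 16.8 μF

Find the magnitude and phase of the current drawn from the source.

Step 1 — Angular frequency: ω = 2π·f = 2π·1.55e+04 = 9.739e+04 rad/s.
Step 2 — Component impedances:
  R: Z = R = 89 Ω
  C: Z = 1/(jωC) = -j/(ω·C) = 0 - j0.6112 Ω
Step 3 — Series combination: Z_total = R + C = 89 - j0.6112 Ω = 89∠-0.4° Ω.
Step 4 — Source phasor: V = 12∠-48.6° V = 7.936 - j9.001 V.
Step 5 — Ohm's law: I = V / Z_total = (7.936 - j9.001) / (89 - j0.6112) = 0.08986 - j0.1005 A.
Step 6 — Convert to polar: |I| = 0.1348 A, ∠I = -48.2°.

I = 0.1348∠-48.2° A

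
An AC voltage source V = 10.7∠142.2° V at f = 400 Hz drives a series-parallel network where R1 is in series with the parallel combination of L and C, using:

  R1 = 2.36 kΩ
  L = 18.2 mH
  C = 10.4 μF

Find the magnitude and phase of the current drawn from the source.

Step 1 — Angular frequency: ω = 2π·f = 2π·400 = 2513 rad/s.
Step 2 — Component impedances:
  R1: Z = R = 2360 Ω
  L: Z = jωL = j·2513·0.0182 = 0 + j45.74 Ω
  C: Z = 1/(jωC) = -j/(ω·C) = 0 - j38.26 Ω
Step 3 — Parallel branch: L || C = 1/(1/L + 1/C) = 0 - j233.9 Ω.
Step 4 — Series with R1: Z_total = R1 + (L || C) = 2360 - j233.9 Ω = 2372∠-5.7° Ω.
Step 5 — Source phasor: V = 10.7∠142.2° V = -8.455 + j6.558 V.
Step 6 — Ohm's law: I = V / Z_total = (-8.455 + j6.558) / (2360 - j233.9) = -0.00382 + j0.0024 A.
Step 7 — Convert to polar: |I| = 0.004512 A, ∠I = 147.9°.

I = 0.004512∠147.9° A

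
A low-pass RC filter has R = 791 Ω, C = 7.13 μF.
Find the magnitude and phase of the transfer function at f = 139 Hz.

Step 1 — Angular frequency: ω = 2π·139 = 873.4 rad/s.
Step 2 — Transfer function: H(jω) = 1/(1 + jωRC).
Step 3 — Denominator: 1 + jωRC = 1 + j·873.4·791·7.13e-06 = 1 + j4.926.
Step 4 — H = 0.03959 - j0.195.
Step 5 — Magnitude: |H| = 0.199 (-14.0 dB); phase: φ = -78.5°.

|H| = 0.199 (-14.0 dB), φ = -78.5°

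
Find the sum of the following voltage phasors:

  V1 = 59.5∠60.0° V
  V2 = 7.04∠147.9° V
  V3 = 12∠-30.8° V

Step 1 — Convert each phasor to rectangular form:
  V1 = 59.5·(cos(60.0°) + j·sin(60.0°)) = 29.75 + j51.53 V
  V2 = 7.04·(cos(147.9°) + j·sin(147.9°)) = -5.964 + j3.741 V
  V3 = 12·(cos(-30.8°) + j·sin(-30.8°)) = 10.31 - j6.145 V
Step 2 — Sum components: V_total = 34.09 + j49.13 V.
Step 3 — Convert to polar: |V_total| = 59.8 V, ∠V_total = 55.2°.

V_total = 59.8∠55.2° V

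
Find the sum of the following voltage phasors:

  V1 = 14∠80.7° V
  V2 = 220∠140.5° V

Step 1 — Convert each phasor to rectangular form:
  V1 = 14·(cos(80.7°) + j·sin(80.7°)) = 2.262 + j13.82 V
  V2 = 220·(cos(140.5°) + j·sin(140.5°)) = -169.8 + j139.9 V
Step 2 — Sum components: V_total = -167.5 + j153.8 V.
Step 3 — Convert to polar: |V_total| = 227.4 V, ∠V_total = 137.4°.

V_total = 227.4∠137.4° V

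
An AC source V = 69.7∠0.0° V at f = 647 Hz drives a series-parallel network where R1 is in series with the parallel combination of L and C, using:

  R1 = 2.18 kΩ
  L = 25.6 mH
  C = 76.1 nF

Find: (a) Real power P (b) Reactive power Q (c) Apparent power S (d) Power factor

Step 1 — Angular frequency: ω = 2π·f = 2π·647 = 4065 rad/s.
Step 2 — Component impedances:
  R1: Z = R = 2180 Ω
  L: Z = jωL = j·4065·0.0256 = 0 + j104.1 Ω
  C: Z = 1/(jωC) = -j/(ω·C) = 0 - j3232 Ω
Step 3 — Parallel branch: L || C = 1/(1/L + 1/C) = 0 + j107.5 Ω.
Step 4 — Series with R1: Z_total = R1 + (L || C) = 2180 + j107.5 Ω = 2183∠2.8° Ω.
Step 5 — Source phasor: V = 69.7∠0.0° V = 69.7 V.
Step 6 — Current: I = V / Z = 0.03189 - j0.001573 A = 0.03193∠-2.8° A.
Step 7 — Complex power: S = V·I* = 2.223 + j0.1097 VA.
Step 8 — Real power: P = Re(S) = 2.223 W.
Step 9 — Reactive power: Q = Im(S) = 0.1097 VAR.
Step 10 — Apparent power: |S| = 2.226 VA.
Step 11 — Power factor: PF = P/|S| = 0.9988 (lagging).

(a) P = 2.223 W  (b) Q = 0.1097 VAR  (c) S = 2.226 VA  (d) PF = 0.9988 (lagging)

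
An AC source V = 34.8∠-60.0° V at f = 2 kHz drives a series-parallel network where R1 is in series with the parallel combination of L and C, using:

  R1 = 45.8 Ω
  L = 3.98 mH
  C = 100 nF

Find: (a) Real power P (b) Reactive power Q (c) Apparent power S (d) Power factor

Step 1 — Angular frequency: ω = 2π·f = 2π·2000 = 1.257e+04 rad/s.
Step 2 — Component impedances:
  R1: Z = R = 45.8 Ω
  L: Z = jωL = j·1.257e+04·0.00398 = 0 + j50.01 Ω
  C: Z = 1/(jωC) = -j/(ω·C) = 0 - j795.8 Ω
Step 3 — Parallel branch: L || C = 1/(1/L + 1/C) = 0 + j53.37 Ω.
Step 4 — Series with R1: Z_total = R1 + (L || C) = 45.8 + j53.37 Ω = 70.33∠49.4° Ω.
Step 5 — Source phasor: V = 34.8∠-60.0° V = 17.4 - j30.14 V.
Step 6 — Current: I = V / Z = -0.1641 - j0.4668 A = 0.4948∠-109.4° A.
Step 7 — Complex power: S = V·I* = 11.21 + j13.07 VA.
Step 8 — Real power: P = Re(S) = 11.21 W.
Step 9 — Reactive power: Q = Im(S) = 13.07 VAR.
Step 10 — Apparent power: |S| = 17.22 VA.
Step 11 — Power factor: PF = P/|S| = 0.6512 (lagging).

(a) P = 11.21 W  (b) Q = 13.07 VAR  (c) S = 17.22 VA  (d) PF = 0.6512 (lagging)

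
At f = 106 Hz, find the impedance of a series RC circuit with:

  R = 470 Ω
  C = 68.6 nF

Step 1 — Angular frequency: ω = 2π·f = 2π·106 = 666 rad/s.
Step 2 — Component impedances:
  R: Z = R = 470 Ω
  C: Z = 1/(jωC) = -j/(ω·C) = 0 - j2.189e+04 Ω
Step 3 — Series combination: Z_total = R + C = 470 - j2.189e+04 Ω = 2.189e+04∠-88.8° Ω.

Z = 470 - j2.189e+04 Ω = 2.189e+04∠-88.8° Ω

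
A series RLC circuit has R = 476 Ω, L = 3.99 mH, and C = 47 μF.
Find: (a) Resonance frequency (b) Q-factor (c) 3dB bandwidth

Step 1 — Resonance: ω₀ = 1/√(LC) = 1/√(0.00399·4.7e-05) = 2309 rad/s.
Step 2 — f₀ = ω₀/(2π) = 367.5 Hz.
Step 3 — Series Q: Q = ω₀L/R = 2309·0.00399/476 = 0.01936.
Step 4 — Bandwidth: Δω = ω₀/Q = 1.193e+05 rad/s; BW = Δω/(2π) = 1.899e+04 Hz.

(a) f₀ = 367.5 Hz  (b) Q = 0.01936  (c) BW = 1.899e+04 Hz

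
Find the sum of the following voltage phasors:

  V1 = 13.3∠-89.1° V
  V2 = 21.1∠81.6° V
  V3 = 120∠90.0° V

Step 1 — Convert each phasor to rectangular form:
  V1 = 13.3·(cos(-89.1°) + j·sin(-89.1°)) = 0.2089 - j13.3 V
  V2 = 21.1·(cos(81.6°) + j·sin(81.6°)) = 3.082 + j20.87 V
  V3 = 120·(cos(90.0°) + j·sin(90.0°)) = 0 + j120 V
Step 2 — Sum components: V_total = 3.291 + j127.6 V.
Step 3 — Convert to polar: |V_total| = 127.6 V, ∠V_total = 88.5°.

V_total = 127.6∠88.5° V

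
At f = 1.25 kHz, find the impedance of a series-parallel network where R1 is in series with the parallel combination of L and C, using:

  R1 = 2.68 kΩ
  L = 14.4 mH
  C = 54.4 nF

Step 1 — Angular frequency: ω = 2π·f = 2π·1250 = 7854 rad/s.
Step 2 — Component impedances:
  R1: Z = R = 2680 Ω
  L: Z = jωL = j·7854·0.0144 = 0 + j113.1 Ω
  C: Z = 1/(jωC) = -j/(ω·C) = 0 - j2341 Ω
Step 3 — Parallel branch: L || C = 1/(1/L + 1/C) = 0 + j118.8 Ω.
Step 4 — Series with R1: Z_total = R1 + (L || C) = 2680 + j118.8 Ω = 2683∠2.5° Ω.

Z = 2680 + j118.8 Ω = 2683∠2.5° Ω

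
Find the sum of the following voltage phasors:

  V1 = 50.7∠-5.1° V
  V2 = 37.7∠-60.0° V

Step 1 — Convert each phasor to rectangular form:
  V1 = 50.7·(cos(-5.1°) + j·sin(-5.1°)) = 50.5 - j4.507 V
  V2 = 37.7·(cos(-60.0°) + j·sin(-60.0°)) = 18.85 - j32.65 V
Step 2 — Sum components: V_total = 69.35 - j37.16 V.
Step 3 — Convert to polar: |V_total| = 78.68 V, ∠V_total = -28.2°.

V_total = 78.68∠-28.2° V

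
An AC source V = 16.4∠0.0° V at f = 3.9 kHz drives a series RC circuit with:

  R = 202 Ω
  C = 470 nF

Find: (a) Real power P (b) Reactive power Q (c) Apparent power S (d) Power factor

Step 1 — Angular frequency: ω = 2π·f = 2π·3900 = 2.45e+04 rad/s.
Step 2 — Component impedances:
  R: Z = R = 202 Ω
  C: Z = 1/(jωC) = -j/(ω·C) = 0 - j86.83 Ω
Step 3 — Series combination: Z_total = R + C = 202 - j86.83 Ω = 219.9∠-23.3° Ω.
Step 4 — Source phasor: V = 16.4∠0.0° V = 16.4 V.
Step 5 — Current: I = V / Z = 0.06853 + j0.02946 A = 0.07459∠23.3° A.
Step 6 — Complex power: S = V·I* = 1.124 - j0.4831 VA.
Step 7 — Real power: P = Re(S) = 1.124 W.
Step 8 — Reactive power: Q = Im(S) = -0.4831 VAR.
Step 9 — Apparent power: |S| = 1.223 VA.
Step 10 — Power factor: PF = P/|S| = 0.9187 (leading).

(a) P = 1.124 W  (b) Q = -0.4831 VAR  (c) S = 1.223 VA  (d) PF = 0.9187 (leading)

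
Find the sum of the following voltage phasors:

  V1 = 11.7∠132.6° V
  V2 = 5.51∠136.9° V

Step 1 — Convert each phasor to rectangular form:
  V1 = 11.7·(cos(132.6°) + j·sin(132.6°)) = -7.919 + j8.612 V
  V2 = 5.51·(cos(136.9°) + j·sin(136.9°)) = -4.023 + j3.765 V
Step 2 — Sum components: V_total = -11.94 + j12.38 V.
Step 3 — Convert to polar: |V_total| = 17.2 V, ∠V_total = 134.0°.

V_total = 17.2∠134.0° V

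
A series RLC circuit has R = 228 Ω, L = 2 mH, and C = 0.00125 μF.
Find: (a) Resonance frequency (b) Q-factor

Step 1 — Resonance condition Im(Z)=0 gives ω₀ = 1/√(LC).
Step 2 — ω₀ = 1/√(0.002·1.25e-09) = 6.325e+05 rad/s.
Step 3 — f₀ = ω₀/(2π) = 1.007e+05 Hz.
Step 4 — Series Q: Q = ω₀L/R = 6.325e+05·0.002/228 = 5.548.

(a) f₀ = 1.007e+05 Hz  (b) Q = 5.548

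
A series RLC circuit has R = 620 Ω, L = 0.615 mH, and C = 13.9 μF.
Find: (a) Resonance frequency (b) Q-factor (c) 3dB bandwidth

Step 1 — Resonance condition Im(Z)=0 gives ω₀ = 1/√(LC).
Step 2 — ω₀ = 1/√(0.000615·1.39e-05) = 1.082e+04 rad/s.
Step 3 — f₀ = ω₀/(2π) = 1721 Hz.
Step 4 — Series Q: Q = ω₀L/R = 1.082e+04·0.000615/620 = 0.01073.
Step 5 — 3dB bandwidth: Δω = ω₀/Q = 1.008e+06 rad/s; BW = Δω/(2π) = 1.604e+05 Hz.

(a) f₀ = 1721 Hz  (b) Q = 0.01073  (c) BW = 1.604e+05 Hz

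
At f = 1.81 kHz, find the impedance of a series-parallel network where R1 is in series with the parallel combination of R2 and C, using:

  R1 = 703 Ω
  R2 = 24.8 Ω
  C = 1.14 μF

Step 1 — Angular frequency: ω = 2π·f = 2π·1810 = 1.137e+04 rad/s.
Step 2 — Component impedances:
  R1: Z = R = 703 Ω
  R2: Z = R = 24.8 Ω
  C: Z = 1/(jωC) = -j/(ω·C) = 0 - j77.13 Ω
Step 3 — Parallel branch: R2 || C = 1/(1/R2 + 1/C) = 22.48 - j7.227 Ω.
Step 4 — Series with R1: Z_total = R1 + (R2 || C) = 725.5 - j7.227 Ω = 725.5∠-0.6° Ω.

Z = 725.5 - j7.227 Ω = 725.5∠-0.6° Ω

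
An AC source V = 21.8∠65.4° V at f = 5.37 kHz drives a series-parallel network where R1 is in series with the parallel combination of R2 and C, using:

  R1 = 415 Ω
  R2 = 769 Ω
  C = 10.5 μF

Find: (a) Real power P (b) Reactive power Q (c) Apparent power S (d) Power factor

Step 1 — Angular frequency: ω = 2π·f = 2π·5370 = 3.374e+04 rad/s.
Step 2 — Component impedances:
  R1: Z = R = 415 Ω
  R2: Z = R = 769 Ω
  C: Z = 1/(jωC) = -j/(ω·C) = 0 - j2.823 Ω
Step 3 — Parallel branch: R2 || C = 1/(1/R2 + 1/C) = 0.01036 - j2.823 Ω.
Step 4 — Series with R1: Z_total = R1 + (R2 || C) = 415 - j2.823 Ω = 415∠-0.4° Ω.
Step 5 — Source phasor: V = 21.8∠65.4° V = 9.075 + j19.82 V.
Step 6 — Current: I = V / Z = 0.02154 + j0.04791 A = 0.05253∠65.8° A.
Step 7 — Complex power: S = V·I* = 1.145 - j0.007788 VA.
Step 8 — Real power: P = Re(S) = 1.145 W.
Step 9 — Reactive power: Q = Im(S) = -0.007788 VAR.
Step 10 — Apparent power: |S| = 1.145 VA.
Step 11 — Power factor: PF = P/|S| = 1 (leading).

(a) P = 1.145 W  (b) Q = -0.007788 VAR  (c) S = 1.145 VA  (d) PF = 1 (leading)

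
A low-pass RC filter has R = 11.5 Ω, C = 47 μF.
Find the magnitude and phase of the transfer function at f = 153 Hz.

Step 1 — Angular frequency: ω = 2π·153 = 961.3 rad/s.
Step 2 — Transfer function: H(jω) = 1/(1 + jωRC).
Step 3 — Denominator: 1 + jωRC = 1 + j·961.3·11.5·4.7e-05 = 1 + j0.5196.
Step 4 — H = 0.7874 - j0.4091.
Step 5 — Magnitude: |H| = 0.8874 (-1.0 dB); phase: φ = -27.5°.

|H| = 0.8874 (-1.0 dB), φ = -27.5°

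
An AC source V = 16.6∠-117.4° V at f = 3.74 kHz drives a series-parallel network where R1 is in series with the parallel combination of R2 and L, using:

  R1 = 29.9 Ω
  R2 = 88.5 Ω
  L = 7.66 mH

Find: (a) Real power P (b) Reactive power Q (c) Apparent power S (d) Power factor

Step 1 — Angular frequency: ω = 2π·f = 2π·3740 = 2.35e+04 rad/s.
Step 2 — Component impedances:
  R1: Z = R = 29.9 Ω
  R2: Z = R = 88.5 Ω
  L: Z = jωL = j·2.35e+04·0.00766 = 0 + j180 Ω
Step 3 — Parallel branch: R2 || L = 1/(1/R2 + 1/L) = 71.27 + j35.04 Ω.
Step 4 — Series with R1: Z_total = R1 + (R2 || L) = 101.2 + j35.04 Ω = 107.1∠19.1° Ω.
Step 5 — Source phasor: V = 16.6∠-117.4° V = -7.639 - j14.74 V.
Step 6 — Current: I = V / Z = -0.1125 - j0.1067 A = 0.155∠-136.5° A.
Step 7 — Complex power: S = V·I* = 2.432 + j0.8423 VA.
Step 8 — Real power: P = Re(S) = 2.432 W.
Step 9 — Reactive power: Q = Im(S) = 0.8423 VAR.
Step 10 — Apparent power: |S| = 2.574 VA.
Step 11 — Power factor: PF = P/|S| = 0.9449 (lagging).

(a) P = 2.432 W  (b) Q = 0.8423 VAR  (c) S = 2.574 VA  (d) PF = 0.9449 (lagging)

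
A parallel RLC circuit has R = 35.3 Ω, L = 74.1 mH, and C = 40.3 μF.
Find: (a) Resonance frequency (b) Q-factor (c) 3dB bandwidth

Step 1 — Resonance: ω₀ = 1/√(LC) = 1/√(0.0741·4.03e-05) = 578.7 rad/s.
Step 2 — f₀ = ω₀/(2π) = 92.1 Hz.
Step 3 — Parallel Q: Q = R/(ω₀L) = 35.3/(578.7·0.0741) = 0.8232.
Step 4 — Bandwidth: Δω = ω₀/Q = 702.9 rad/s; BW = Δω/(2π) = 111.9 Hz.

(a) f₀ = 92.1 Hz  (b) Q = 0.8232  (c) BW = 111.9 Hz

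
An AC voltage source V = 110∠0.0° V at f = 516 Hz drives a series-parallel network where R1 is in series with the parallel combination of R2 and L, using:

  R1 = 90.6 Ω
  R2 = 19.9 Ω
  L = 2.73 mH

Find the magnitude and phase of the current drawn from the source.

Step 1 — Angular frequency: ω = 2π·f = 2π·516 = 3242 rad/s.
Step 2 — Component impedances:
  R1: Z = R = 90.6 Ω
  R2: Z = R = 19.9 Ω
  L: Z = jωL = j·3242·0.00273 = 0 + j8.851 Ω
Step 3 — Parallel branch: R2 || L = 1/(1/R2 + 1/L) = 3.287 + j7.389 Ω.
Step 4 — Series with R1: Z_total = R1 + (R2 || L) = 93.89 + j7.389 Ω = 94.18∠4.5° Ω.
Step 5 — Source phasor: V = 110∠0.0° V = 110 V.
Step 6 — Ohm's law: I = V / Z_total = (110) / (93.89 + j7.389) = 1.164 - j0.09164 A.
Step 7 — Convert to polar: |I| = 1.168 A, ∠I = -4.5°.

I = 1.168∠-4.5° A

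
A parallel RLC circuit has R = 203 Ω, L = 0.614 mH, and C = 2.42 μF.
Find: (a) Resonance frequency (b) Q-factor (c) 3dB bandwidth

Step 1 — Resonance: ω₀ = 1/√(LC) = 1/√(0.000614·2.42e-06) = 2.594e+04 rad/s.
Step 2 — f₀ = ω₀/(2π) = 4129 Hz.
Step 3 — Parallel Q: Q = R/(ω₀L) = 203/(2.594e+04·0.000614) = 12.74.
Step 4 — Bandwidth: Δω = ω₀/Q = 2036 rad/s; BW = Δω/(2π) = 324 Hz.

(a) f₀ = 4129 Hz  (b) Q = 12.74  (c) BW = 324 Hz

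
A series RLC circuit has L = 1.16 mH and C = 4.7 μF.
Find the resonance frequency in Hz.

Step 1 — Resonance condition Im(Z)=0 gives ω₀ = 1/√(LC).
Step 2 — ω₀ = 1/√(0.00116·4.7e-06) = 1.354e+04 rad/s.
Step 3 — f₀ = ω₀/(2π) = 2155 Hz.

f₀ = 2155 Hz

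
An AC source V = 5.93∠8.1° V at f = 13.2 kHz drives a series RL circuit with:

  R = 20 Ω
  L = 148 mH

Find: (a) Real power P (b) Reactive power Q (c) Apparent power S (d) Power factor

Step 1 — Angular frequency: ω = 2π·f = 2π·1.32e+04 = 8.294e+04 rad/s.
Step 2 — Component impedances:
  R: Z = R = 20 Ω
  L: Z = jωL = j·8.294e+04·0.148 = 0 + j1.227e+04 Ω
Step 3 — Series combination: Z_total = R + L = 20 + j1.227e+04 Ω = 1.227e+04∠89.9° Ω.
Step 4 — Source phasor: V = 5.93∠8.1° V = 5.871 + j0.8355 V.
Step 5 — Current: I = V / Z = 6.885e-05 - j0.0004782 A = 0.0004831∠-81.8° A.
Step 6 — Complex power: S = V·I* = 4.668e-06 + j0.002865 VA.
Step 7 — Real power: P = Re(S) = 4.668e-06 W.
Step 8 — Reactive power: Q = Im(S) = 0.002865 VAR.
Step 9 — Apparent power: |S| = 0.002865 VA.
Step 10 — Power factor: PF = P/|S| = 0.001629 (lagging).

(a) P = 4.668e-06 W  (b) Q = 0.002865 VAR  (c) S = 0.002865 VA  (d) PF = 0.001629 (lagging)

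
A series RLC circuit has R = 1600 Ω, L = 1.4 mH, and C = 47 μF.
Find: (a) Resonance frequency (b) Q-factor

Step 1 — Resonance condition Im(Z)=0 gives ω₀ = 1/√(LC).
Step 2 — ω₀ = 1/√(0.0014·4.7e-05) = 3898 rad/s.
Step 3 — f₀ = ω₀/(2π) = 620.5 Hz.
Step 4 — Series Q: Q = ω₀L/R = 3898·0.0014/1600 = 0.003411.

(a) f₀ = 620.5 Hz  (b) Q = 0.003411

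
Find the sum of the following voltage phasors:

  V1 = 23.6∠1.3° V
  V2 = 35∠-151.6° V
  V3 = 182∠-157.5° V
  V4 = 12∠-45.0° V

Step 1 — Convert each phasor to rectangular form:
  V1 = 23.6·(cos(1.3°) + j·sin(1.3°)) = 23.59 + j0.5354 V
  V2 = 35·(cos(-151.6°) + j·sin(-151.6°)) = -30.79 - j16.65 V
  V3 = 182·(cos(-157.5°) + j·sin(-157.5°)) = -168.1 - j69.65 V
  V4 = 12·(cos(-45.0°) + j·sin(-45.0°)) = 8.485 - j8.485 V
Step 2 — Sum components: V_total = -166.9 - j94.25 V.
Step 3 — Convert to polar: |V_total| = 191.6 V, ∠V_total = -150.5°.

V_total = 191.6∠-150.5° V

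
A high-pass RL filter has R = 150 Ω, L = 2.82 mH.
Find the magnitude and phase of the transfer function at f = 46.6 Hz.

Step 1 — Angular frequency: ω = 2π·46.6 = 292.8 rad/s.
Step 2 — Transfer function: H(jω) = jωL/(R + jωL).
Step 3 — Numerator jωL = j·0.8257; denominator R + jωL = 150 + j0.8257.
Step 4 — H = 3.03e-05 + j0.005504.
Step 5 — Magnitude: |H| = 0.005504 (-45.2 dB); phase: φ = 89.7°.

|H| = 0.005504 (-45.2 dB), φ = 89.7°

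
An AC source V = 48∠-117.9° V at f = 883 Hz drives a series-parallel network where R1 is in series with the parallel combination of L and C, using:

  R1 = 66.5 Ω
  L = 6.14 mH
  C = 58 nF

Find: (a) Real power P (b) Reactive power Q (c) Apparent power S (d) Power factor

Step 1 — Angular frequency: ω = 2π·f = 2π·883 = 5548 rad/s.
Step 2 — Component impedances:
  R1: Z = R = 66.5 Ω
  L: Z = jωL = j·5548·0.00614 = 0 + j34.07 Ω
  C: Z = 1/(jωC) = -j/(ω·C) = 0 - j3108 Ω
Step 3 — Parallel branch: L || C = 1/(1/L + 1/C) = 0 + j34.44 Ω.
Step 4 — Series with R1: Z_total = R1 + (L || C) = 66.5 + j34.44 Ω = 74.89∠27.4° Ω.
Step 5 — Source phasor: V = 48∠-117.9° V = -22.46 - j42.42 V.
Step 6 — Current: I = V / Z = -0.5268 - j0.365 A = 0.6409∠-145.3° A.
Step 7 — Complex power: S = V·I* = 27.32 + j14.15 VA.
Step 8 — Real power: P = Re(S) = 27.32 W.
Step 9 — Reactive power: Q = Im(S) = 14.15 VAR.
Step 10 — Apparent power: |S| = 30.77 VA.
Step 11 — Power factor: PF = P/|S| = 0.888 (lagging).

(a) P = 27.32 W  (b) Q = 14.15 VAR  (c) S = 30.77 VA  (d) PF = 0.888 (lagging)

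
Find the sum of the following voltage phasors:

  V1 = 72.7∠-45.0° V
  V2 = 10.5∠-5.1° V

Step 1 — Convert each phasor to rectangular form:
  V1 = 72.7·(cos(-45.0°) + j·sin(-45.0°)) = 51.41 - j51.41 V
  V2 = 10.5·(cos(-5.1°) + j·sin(-5.1°)) = 10.46 - j0.9334 V
Step 2 — Sum components: V_total = 61.87 - j52.34 V.
Step 3 — Convert to polar: |V_total| = 81.04 V, ∠V_total = -40.2°.

V_total = 81.04∠-40.2° V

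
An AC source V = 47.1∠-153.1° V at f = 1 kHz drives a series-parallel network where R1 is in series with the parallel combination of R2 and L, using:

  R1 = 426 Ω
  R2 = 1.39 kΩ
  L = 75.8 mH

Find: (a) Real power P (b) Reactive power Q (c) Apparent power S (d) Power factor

Step 1 — Angular frequency: ω = 2π·f = 2π·1000 = 6283 rad/s.
Step 2 — Component impedances:
  R1: Z = R = 426 Ω
  R2: Z = R = 1390 Ω
  L: Z = jωL = j·6283·0.0758 = 0 + j476.3 Ω
Step 3 — Parallel branch: R2 || L = 1/(1/R2 + 1/L) = 146 + j426.2 Ω.
Step 4 — Series with R1: Z_total = R1 + (R2 || L) = 572 + j426.2 Ω = 713.4∠36.7° Ω.
Step 5 — Source phasor: V = 47.1∠-153.1° V = -42 - j21.31 V.
Step 6 — Current: I = V / Z = -0.06506 + j0.01123 A = 0.06602∠170.2° A.
Step 7 — Complex power: S = V·I* = 2.494 + j1.858 VA.
Step 8 — Real power: P = Re(S) = 2.494 W.
Step 9 — Reactive power: Q = Im(S) = 1.858 VAR.
Step 10 — Apparent power: |S| = 3.11 VA.
Step 11 — Power factor: PF = P/|S| = 0.8019 (lagging).

(a) P = 2.494 W  (b) Q = 1.858 VAR  (c) S = 3.11 VA  (d) PF = 0.8019 (lagging)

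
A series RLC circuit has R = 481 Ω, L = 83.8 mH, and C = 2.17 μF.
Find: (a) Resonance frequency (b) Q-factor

Step 1 — Resonance condition Im(Z)=0 gives ω₀ = 1/√(LC).
Step 2 — ω₀ = 1/√(0.0838·2.17e-06) = 2345 rad/s.
Step 3 — f₀ = ω₀/(2π) = 373.2 Hz.
Step 4 — Series Q: Q = ω₀L/R = 2345·0.0838/481 = 0.4086.

(a) f₀ = 373.2 Hz  (b) Q = 0.4086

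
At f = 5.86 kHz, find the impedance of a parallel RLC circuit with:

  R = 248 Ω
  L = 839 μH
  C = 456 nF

Step 1 — Angular frequency: ω = 2π·f = 2π·5860 = 3.682e+04 rad/s.
Step 2 — Component impedances:
  R: Z = R = 248 Ω
  L: Z = jωL = j·3.682e+04·0.000839 = 0 + j30.89 Ω
  C: Z = 1/(jωC) = -j/(ω·C) = 0 - j59.56 Ω
Step 3 — Parallel combination: 1/Z_total = 1/R + 1/L + 1/C; Z_total = 15.57 + j60.15 Ω = 62.13∠75.5° Ω.

Z = 15.57 + j60.15 Ω = 62.13∠75.5° Ω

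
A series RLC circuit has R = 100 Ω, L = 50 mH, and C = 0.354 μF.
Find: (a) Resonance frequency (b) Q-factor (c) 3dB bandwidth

Step 1 — Resonance: ω₀ = 1/√(LC) = 1/√(0.05·3.54e-07) = 7516 rad/s.
Step 2 — f₀ = ω₀/(2π) = 1196 Hz.
Step 3 — Series Q: Q = ω₀L/R = 7516·0.05/100 = 3.758.
Step 4 — Bandwidth: Δω = ω₀/Q = 2000 rad/s; BW = Δω/(2π) = 318.3 Hz.

(a) f₀ = 1196 Hz  (b) Q = 3.758  (c) BW = 318.3 Hz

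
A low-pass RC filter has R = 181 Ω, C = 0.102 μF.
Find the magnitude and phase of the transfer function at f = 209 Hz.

Step 1 — Angular frequency: ω = 2π·209 = 1313 rad/s.
Step 2 — Transfer function: H(jω) = 1/(1 + jωRC).
Step 3 — Denominator: 1 + jωRC = 1 + j·1313·181·1.02e-07 = 1 + j0.02424.
Step 4 — H = 0.9994 - j0.02423.
Step 5 — Magnitude: |H| = 0.9997 (-0.0 dB); phase: φ = -1.4°.

|H| = 0.9997 (-0.0 dB), φ = -1.4°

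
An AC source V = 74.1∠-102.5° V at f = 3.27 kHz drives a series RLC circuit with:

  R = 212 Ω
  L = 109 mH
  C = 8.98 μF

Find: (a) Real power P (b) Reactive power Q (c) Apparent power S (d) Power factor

Step 1 — Angular frequency: ω = 2π·f = 2π·3270 = 2.055e+04 rad/s.
Step 2 — Component impedances:
  R: Z = R = 212 Ω
  L: Z = jωL = j·2.055e+04·0.109 = 0 + j2240 Ω
  C: Z = 1/(jωC) = -j/(ω·C) = 0 - j5.42 Ω
Step 3 — Series combination: Z_total = R + L + C = 212 + j2234 Ω = 2244∠84.6° Ω.
Step 4 — Source phasor: V = 74.1∠-102.5° V = -16.04 - j72.34 V.
Step 5 — Current: I = V / Z = -0.03277 + j0.004069 A = 0.03302∠172.9° A.
Step 6 — Complex power: S = V·I* = 0.2311 + j2.436 VA.
Step 7 — Real power: P = Re(S) = 0.2311 W.
Step 8 — Reactive power: Q = Im(S) = 2.436 VAR.
Step 9 — Apparent power: |S| = 2.447 VA.
Step 10 — Power factor: PF = P/|S| = 0.09447 (lagging).

(a) P = 0.2311 W  (b) Q = 2.436 VAR  (c) S = 2.447 VA  (d) PF = 0.09447 (lagging)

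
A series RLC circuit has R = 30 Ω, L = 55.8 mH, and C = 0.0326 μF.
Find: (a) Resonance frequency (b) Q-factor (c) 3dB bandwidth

Step 1 — Resonance condition Im(Z)=0 gives ω₀ = 1/√(LC).
Step 2 — ω₀ = 1/√(0.0558·3.26e-08) = 2.345e+04 rad/s.
Step 3 — f₀ = ω₀/(2π) = 3732 Hz.
Step 4 — Series Q: Q = ω₀L/R = 2.345e+04·0.0558/30 = 43.61.
Step 5 — 3dB bandwidth: Δω = ω₀/Q = 537.6 rad/s; BW = Δω/(2π) = 85.57 Hz.

(a) f₀ = 3732 Hz  (b) Q = 43.61  (c) BW = 85.57 Hz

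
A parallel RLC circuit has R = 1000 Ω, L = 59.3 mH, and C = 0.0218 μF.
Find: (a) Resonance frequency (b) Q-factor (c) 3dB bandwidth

Step 1 — Resonance: ω₀ = 1/√(LC) = 1/√(0.0593·2.18e-08) = 2.781e+04 rad/s.
Step 2 — f₀ = ω₀/(2π) = 4427 Hz.
Step 3 — Parallel Q: Q = R/(ω₀L) = 1000/(2.781e+04·0.0593) = 0.6063.
Step 4 — Bandwidth: Δω = ω₀/Q = 4.587e+04 rad/s; BW = Δω/(2π) = 7301 Hz.

(a) f₀ = 4427 Hz  (b) Q = 0.6063  (c) BW = 7301 Hz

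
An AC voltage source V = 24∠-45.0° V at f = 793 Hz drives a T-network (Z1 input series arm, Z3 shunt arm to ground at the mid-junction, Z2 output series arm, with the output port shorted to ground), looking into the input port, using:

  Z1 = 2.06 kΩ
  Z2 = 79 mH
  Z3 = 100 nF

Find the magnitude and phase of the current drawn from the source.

Step 1 — Angular frequency: ω = 2π·f = 2π·793 = 4983 rad/s.
Step 2 — Component impedances:
  Z1: Z = R = 2060 Ω
  Z2: Z = jωL = j·4983·0.079 = 0 + j393.6 Ω
  Z3: Z = 1/(jωC) = -j/(ω·C) = 0 - j2007 Ω
Step 3 — With the output port shorted to ground, the output series arm Z2 runs from the junction to ground; the shunt arm Z3 also runs from the junction to ground. They appear in parallel: Z3 || Z2 = 0 + j489.7 Ω.
Step 4 — Series with input arm Z1: Z_in = Z1 + (Z3 || Z2) = 2060 + j489.7 Ω = 2117∠13.4° Ω.
Step 5 — Source phasor: V = 24∠-45.0° V = 16.97 - j16.97 V.
Step 6 — Ohm's law: I = V / Z_total = (16.97 - j16.97) / (2060 + j489.7) = 0.005944 - j0.009651 A.
Step 7 — Convert to polar: |I| = 0.01133 A, ∠I = -58.4°.

I = 0.01133∠-58.4° A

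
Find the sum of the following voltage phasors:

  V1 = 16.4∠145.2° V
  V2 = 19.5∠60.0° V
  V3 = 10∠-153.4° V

Step 1 — Convert each phasor to rectangular form:
  V1 = 16.4·(cos(145.2°) + j·sin(145.2°)) = -13.47 + j9.36 V
  V2 = 19.5·(cos(60.0°) + j·sin(60.0°)) = 9.75 + j16.89 V
  V3 = 10·(cos(-153.4°) + j·sin(-153.4°)) = -8.942 - j4.478 V
Step 2 — Sum components: V_total = -12.66 + j21.77 V.
Step 3 — Convert to polar: |V_total| = 25.18 V, ∠V_total = 120.2°.

V_total = 25.18∠120.2° V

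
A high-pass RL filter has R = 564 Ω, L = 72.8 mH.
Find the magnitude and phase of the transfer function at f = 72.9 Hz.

Step 1 — Angular frequency: ω = 2π·72.9 = 458 rad/s.
Step 2 — Transfer function: H(jω) = jωL/(R + jωL).
Step 3 — Numerator jωL = j·33.35; denominator R + jωL = 564 + j33.35.
Step 4 — H = 0.003483 + j0.05892.
Step 5 — Magnitude: |H| = 0.05902 (-24.6 dB); phase: φ = 86.6°.

|H| = 0.05902 (-24.6 dB), φ = 86.6°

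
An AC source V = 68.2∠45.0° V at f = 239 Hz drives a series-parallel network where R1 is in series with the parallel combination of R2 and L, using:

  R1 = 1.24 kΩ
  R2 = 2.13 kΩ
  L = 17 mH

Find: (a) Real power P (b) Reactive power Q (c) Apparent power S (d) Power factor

Step 1 — Angular frequency: ω = 2π·f = 2π·239 = 1502 rad/s.
Step 2 — Component impedances:
  R1: Z = R = 1240 Ω
  R2: Z = R = 2130 Ω
  L: Z = jωL = j·1502·0.017 = 0 + j25.53 Ω
Step 3 — Parallel branch: R2 || L = 1/(1/R2 + 1/L) = 0.3059 + j25.52 Ω.
Step 4 — Series with R1: Z_total = R1 + (R2 || L) = 1240 + j25.52 Ω = 1241∠1.2° Ω.
Step 5 — Source phasor: V = 68.2∠45.0° V = 48.22 + j48.22 V.
Step 6 — Current: I = V / Z = 0.03966 + j0.03807 A = 0.05497∠43.8° A.
Step 7 — Complex power: S = V·I* = 3.748 + j0.07714 VA.
Step 8 — Real power: P = Re(S) = 3.748 W.
Step 9 — Reactive power: Q = Im(S) = 0.07714 VAR.
Step 10 — Apparent power: |S| = 3.749 VA.
Step 11 — Power factor: PF = P/|S| = 0.9998 (lagging).

(a) P = 3.748 W  (b) Q = 0.07714 VAR  (c) S = 3.749 VA  (d) PF = 0.9998 (lagging)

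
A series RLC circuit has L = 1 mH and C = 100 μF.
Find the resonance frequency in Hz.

Step 1 — Resonance condition Im(Z)=0 gives ω₀ = 1/√(LC).
Step 2 — ω₀ = 1/√(0.001·0.0001) = 3162 rad/s.
Step 3 — f₀ = ω₀/(2π) = 503.3 Hz.

f₀ = 503.3 Hz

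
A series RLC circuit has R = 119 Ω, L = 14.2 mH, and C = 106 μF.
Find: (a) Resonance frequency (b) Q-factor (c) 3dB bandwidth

Step 1 — Resonance condition Im(Z)=0 gives ω₀ = 1/√(LC).
Step 2 — ω₀ = 1/√(0.0142·0.000106) = 815.1 rad/s.
Step 3 — f₀ = ω₀/(2π) = 129.7 Hz.
Step 4 — Series Q: Q = ω₀L/R = 815.1·0.0142/119 = 0.09726.
Step 5 — 3dB bandwidth: Δω = ω₀/Q = 8380 rad/s; BW = Δω/(2π) = 1334 Hz.

(a) f₀ = 129.7 Hz  (b) Q = 0.09726  (c) BW = 1334 Hz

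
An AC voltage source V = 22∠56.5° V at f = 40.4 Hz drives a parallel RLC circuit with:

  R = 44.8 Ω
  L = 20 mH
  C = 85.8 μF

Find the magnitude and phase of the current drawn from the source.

Step 1 — Angular frequency: ω = 2π·f = 2π·40.4 = 253.8 rad/s.
Step 2 — Component impedances:
  R: Z = R = 44.8 Ω
  L: Z = jωL = j·253.8·0.02 = 0 + j5.077 Ω
  C: Z = 1/(jωC) = -j/(ω·C) = 0 - j45.91 Ω
Step 3 — Parallel combination: 1/Z_total = 1/R + 1/L + 1/C; Z_total = 0.7156 + j5.617 Ω = 5.662∠82.7° Ω.
Step 4 — Source phasor: V = 22∠56.5° V = 12.14 + j18.35 V.
Step 5 — Ohm's law: I = V / Z_total = (12.14 + j18.35) / (0.7156 + j5.617) = 3.485 - j1.718 A.
Step 6 — Convert to polar: |I| = 3.885 A, ∠I = -26.2°.

I = 3.885∠-26.2° A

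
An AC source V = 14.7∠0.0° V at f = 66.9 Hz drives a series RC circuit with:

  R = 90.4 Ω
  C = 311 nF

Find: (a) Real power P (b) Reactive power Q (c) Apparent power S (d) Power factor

Step 1 — Angular frequency: ω = 2π·f = 2π·66.9 = 420.3 rad/s.
Step 2 — Component impedances:
  R: Z = R = 90.4 Ω
  C: Z = 1/(jωC) = -j/(ω·C) = 0 - j7650 Ω
Step 3 — Series combination: Z_total = R + C = 90.4 - j7650 Ω = 7650∠-89.3° Ω.
Step 4 — Source phasor: V = 14.7∠0.0° V = 14.7 V.
Step 5 — Current: I = V / Z = 2.271e-05 + j0.001921 A = 0.001922∠89.3° A.
Step 6 — Complex power: S = V·I* = 0.0003338 - j0.02824 VA.
Step 7 — Real power: P = Re(S) = 0.0003338 W.
Step 8 — Reactive power: Q = Im(S) = -0.02824 VAR.
Step 9 — Apparent power: |S| = 0.02825 VA.
Step 10 — Power factor: PF = P/|S| = 0.01182 (leading).

(a) P = 0.0003338 W  (b) Q = -0.02824 VAR  (c) S = 0.02825 VA  (d) PF = 0.01182 (leading)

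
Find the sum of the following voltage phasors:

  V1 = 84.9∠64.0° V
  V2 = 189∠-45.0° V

Step 1 — Convert each phasor to rectangular form:
  V1 = 84.9·(cos(64.0°) + j·sin(64.0°)) = 37.22 + j76.31 V
  V2 = 189·(cos(-45.0°) + j·sin(-45.0°)) = 133.6 - j133.6 V
Step 2 — Sum components: V_total = 170.9 - j57.34 V.
Step 3 — Convert to polar: |V_total| = 180.2 V, ∠V_total = -18.6°.

V_total = 180.2∠-18.6° V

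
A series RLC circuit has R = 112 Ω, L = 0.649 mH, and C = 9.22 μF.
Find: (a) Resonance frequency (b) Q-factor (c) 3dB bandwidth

Step 1 — Resonance condition Im(Z)=0 gives ω₀ = 1/√(LC).
Step 2 — ω₀ = 1/√(0.000649·9.22e-06) = 1.293e+04 rad/s.
Step 3 — f₀ = ω₀/(2π) = 2057 Hz.
Step 4 — Series Q: Q = ω₀L/R = 1.293e+04·0.000649/112 = 0.07491.
Step 5 — 3dB bandwidth: Δω = ω₀/Q = 1.726e+05 rad/s; BW = Δω/(2π) = 2.747e+04 Hz.

(a) f₀ = 2057 Hz  (b) Q = 0.07491  (c) BW = 2.747e+04 Hz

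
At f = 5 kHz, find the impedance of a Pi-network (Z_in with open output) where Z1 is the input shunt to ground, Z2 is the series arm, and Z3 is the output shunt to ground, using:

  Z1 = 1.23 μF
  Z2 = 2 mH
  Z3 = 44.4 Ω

Step 1 — Angular frequency: ω = 2π·f = 2π·5000 = 3.142e+04 rad/s.
Step 2 — Component impedances:
  Z1: Z = 1/(jωC) = -j/(ω·C) = 0 - j25.88 Ω
  Z2: Z = jωL = j·3.142e+04·0.002 = 0 + j62.83 Ω
  Z3: Z = R = 44.4 Ω
Step 3 — With open output, the series arm Z2 and the output shunt Z3 appear in series to ground: Z2 + Z3 = 44.4 + j62.83 Ω.
Step 4 — Parallel with input shunt Z1: Z_in = Z1 || (Z2 + Z3) = 8.911 - j33.3 Ω = 34.47∠-75.0° Ω.

Z = 8.911 - j33.3 Ω = 34.47∠-75.0° Ω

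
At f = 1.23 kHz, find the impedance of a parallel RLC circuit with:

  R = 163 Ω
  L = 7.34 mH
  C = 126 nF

Step 1 — Angular frequency: ω = 2π·f = 2π·1230 = 7728 rad/s.
Step 2 — Component impedances:
  R: Z = R = 163 Ω
  L: Z = jωL = j·7728·0.00734 = 0 + j56.73 Ω
  C: Z = 1/(jωC) = -j/(ω·C) = 0 - j1027 Ω
Step 3 — Parallel combination: 1/Z_total = 1/R + 1/L + 1/C; Z_total = 19.47 + j52.87 Ω = 56.34∠69.8° Ω.

Z = 19.47 + j52.87 Ω = 56.34∠69.8° Ω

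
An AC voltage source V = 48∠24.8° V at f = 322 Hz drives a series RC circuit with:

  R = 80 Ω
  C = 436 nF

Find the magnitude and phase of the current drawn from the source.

Step 1 — Angular frequency: ω = 2π·f = 2π·322 = 2023 rad/s.
Step 2 — Component impedances:
  R: Z = R = 80 Ω
  C: Z = 1/(jωC) = -j/(ω·C) = 0 - j1134 Ω
Step 3 — Series combination: Z_total = R + C = 80 - j1134 Ω = 1136∠-86.0° Ω.
Step 4 — Source phasor: V = 48∠24.8° V = 43.57 + j20.13 V.
Step 5 — Ohm's law: I = V / Z_total = (43.57 + j20.13) / (80 - j1134) = -0.01497 + j0.03949 A.
Step 6 — Convert to polar: |I| = 0.04224 A, ∠I = 110.8°.

I = 0.04224∠110.8° A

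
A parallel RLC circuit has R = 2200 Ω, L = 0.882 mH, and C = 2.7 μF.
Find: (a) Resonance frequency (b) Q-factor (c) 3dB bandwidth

Step 1 — Resonance: ω₀ = 1/√(LC) = 1/√(0.000882·2.7e-06) = 2.049e+04 rad/s.
Step 2 — f₀ = ω₀/(2π) = 3261 Hz.
Step 3 — Parallel Q: Q = R/(ω₀L) = 2200/(2.049e+04·0.000882) = 121.7.
Step 4 — Bandwidth: Δω = ω₀/Q = 168.4 rad/s; BW = Δω/(2π) = 26.79 Hz.

(a) f₀ = 3261 Hz  (b) Q = 121.7  (c) BW = 26.79 Hz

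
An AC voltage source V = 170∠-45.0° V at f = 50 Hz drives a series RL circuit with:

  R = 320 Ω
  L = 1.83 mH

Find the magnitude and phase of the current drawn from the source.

Step 1 — Angular frequency: ω = 2π·f = 2π·50 = 314.2 rad/s.
Step 2 — Component impedances:
  R: Z = R = 320 Ω
  L: Z = jωL = j·314.2·0.00183 = 0 + j0.5749 Ω
Step 3 — Series combination: Z_total = R + L = 320 + j0.5749 Ω = 320∠0.1° Ω.
Step 4 — Source phasor: V = 170∠-45.0° V = 120.2 - j120.2 V.
Step 5 — Ohm's law: I = V / Z_total = (120.2 - j120.2) / (320 + j0.5749) = 0.375 - j0.3763 A.
Step 6 — Convert to polar: |I| = 0.5312 A, ∠I = -45.1°.

I = 0.5312∠-45.1° A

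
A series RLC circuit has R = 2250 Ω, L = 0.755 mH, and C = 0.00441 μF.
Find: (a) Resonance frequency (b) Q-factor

Step 1 — Resonance condition Im(Z)=0 gives ω₀ = 1/√(LC).
Step 2 — ω₀ = 1/√(0.000755·4.41e-09) = 5.48e+05 rad/s.
Step 3 — f₀ = ω₀/(2π) = 8.722e+04 Hz.
Step 4 — Series Q: Q = ω₀L/R = 5.48e+05·0.000755/2250 = 0.1839.

(a) f₀ = 8.722e+04 Hz  (b) Q = 0.1839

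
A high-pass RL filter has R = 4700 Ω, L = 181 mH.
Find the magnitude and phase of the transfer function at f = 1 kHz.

Step 1 — Angular frequency: ω = 2π·1000 = 6283 rad/s.
Step 2 — Transfer function: H(jω) = jωL/(R + jωL).
Step 3 — Numerator jωL = j·1137; denominator R + jωL = 4700 + j1137.
Step 4 — H = 0.05531 + j0.2286.
Step 5 — Magnitude: |H| = 0.2352 (-12.6 dB); phase: φ = 76.4°.

|H| = 0.2352 (-12.6 dB), φ = 76.4°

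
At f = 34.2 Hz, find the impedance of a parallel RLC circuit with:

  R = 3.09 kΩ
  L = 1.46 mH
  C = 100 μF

Step 1 — Angular frequency: ω = 2π·f = 2π·34.2 = 214.9 rad/s.
Step 2 — Component impedances:
  R: Z = R = 3090 Ω
  L: Z = jωL = j·214.9·0.00146 = 0 + j0.3137 Ω
  C: Z = 1/(jωC) = -j/(ω·C) = 0 - j46.54 Ω
Step 3 — Parallel combination: 1/Z_total = 1/R + 1/L + 1/C; Z_total = 3.229e-05 + j0.3159 Ω = 0.3159∠90.0° Ω.

Z = 3.229e-05 + j0.3159 Ω = 0.3159∠90.0° Ω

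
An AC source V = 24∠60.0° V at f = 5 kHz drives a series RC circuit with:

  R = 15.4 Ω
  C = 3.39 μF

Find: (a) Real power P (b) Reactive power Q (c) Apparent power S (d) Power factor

Step 1 — Angular frequency: ω = 2π·f = 2π·5000 = 3.142e+04 rad/s.
Step 2 — Component impedances:
  R: Z = R = 15.4 Ω
  C: Z = 1/(jωC) = -j/(ω·C) = 0 - j9.39 Ω
Step 3 — Series combination: Z_total = R + C = 15.4 - j9.39 Ω = 18.04∠-31.4° Ω.
Step 4 — Source phasor: V = 24∠60.0° V = 12 + j20.78 V.
Step 5 — Current: I = V / Z = -0.03185 + j1.33 A = 1.331∠91.4° A.
Step 6 — Complex power: S = V·I* = 27.27 - j16.62 VA.
Step 7 — Real power: P = Re(S) = 27.27 W.
Step 8 — Reactive power: Q = Im(S) = -16.62 VAR.
Step 9 — Apparent power: |S| = 31.93 VA.
Step 10 — Power factor: PF = P/|S| = 0.8538 (leading).

(a) P = 27.27 W  (b) Q = -16.62 VAR  (c) S = 31.93 VA  (d) PF = 0.8538 (leading)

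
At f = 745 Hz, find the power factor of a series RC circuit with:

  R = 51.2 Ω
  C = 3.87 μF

Step 1 — Angular frequency: ω = 2π·f = 2π·745 = 4681 rad/s.
Step 2 — Component impedances:
  R: Z = R = 51.2 Ω
  C: Z = 1/(jωC) = -j/(ω·C) = 0 - j55.2 Ω
Step 3 — Series combination: Z_total = R + C = 51.2 - j55.2 Ω = 75.29∠-47.2° Ω.
Step 4 — Power factor: PF = cos(φ) = Re(Z)/|Z| = 51.2/75.29 = 0.68.
Step 5 — Type: Im(Z) = -55.2 ⇒ leading (phase φ = -47.2°).

PF = 0.68 (leading, φ = -47.2°)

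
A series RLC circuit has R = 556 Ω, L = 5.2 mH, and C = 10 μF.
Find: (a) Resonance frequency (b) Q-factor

Step 1 — Resonance condition Im(Z)=0 gives ω₀ = 1/√(LC).
Step 2 — ω₀ = 1/√(0.0052·1e-05) = 4385 rad/s.
Step 3 — f₀ = ω₀/(2π) = 697.9 Hz.
Step 4 — Series Q: Q = ω₀L/R = 4385·0.0052/556 = 0.04101.

(a) f₀ = 697.9 Hz  (b) Q = 0.04101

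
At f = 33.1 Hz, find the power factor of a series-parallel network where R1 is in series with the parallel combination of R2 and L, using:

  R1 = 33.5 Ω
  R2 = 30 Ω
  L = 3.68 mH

Step 1 — Angular frequency: ω = 2π·f = 2π·33.1 = 208 rad/s.
Step 2 — Component impedances:
  R1: Z = R = 33.5 Ω
  R2: Z = R = 30 Ω
  L: Z = jωL = j·208·0.00368 = 0 + j0.7653 Ω
Step 3 — Parallel branch: R2 || L = 1/(1/R2 + 1/L) = 0.01951 + j0.7648 Ω.
Step 4 — Series with R1: Z_total = R1 + (R2 || L) = 33.52 + j0.7648 Ω = 33.53∠1.3° Ω.
Step 5 — Power factor: PF = cos(φ) = Re(Z)/|Z| = 33.52/33.53 = 0.9997.
Step 6 — Type: Im(Z) = 0.7648 ⇒ lagging (phase φ = 1.3°).

PF = 0.9997 (lagging, φ = 1.3°)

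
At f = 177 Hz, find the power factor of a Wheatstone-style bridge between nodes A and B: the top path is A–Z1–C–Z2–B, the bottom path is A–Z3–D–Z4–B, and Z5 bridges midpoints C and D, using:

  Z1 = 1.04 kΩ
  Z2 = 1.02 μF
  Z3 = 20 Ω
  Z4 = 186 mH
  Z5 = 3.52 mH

Step 1 — Angular frequency: ω = 2π·f = 2π·177 = 1112 rad/s.
Step 2 — Component impedances:
  Z1: Z = R = 1040 Ω
  Z2: Z = 1/(jωC) = -j/(ω·C) = 0 - j881.5 Ω
  Z3: Z = R = 20 Ω
  Z4: Z = jωL = j·1112·0.186 = 0 + j206.9 Ω
  Z5: Z = jωL = j·1112·0.00352 = 0 + j3.915 Ω
Step 3 — Bridge requires nodal analysis (the Z5 bridge couples midpoints C and D, so the two paths cannot be reduced to a simple series/parallel combination). Setting node B to ground and injecting 1 A at node A, the 3-node admittance system at A, C, D solves to V_A = Z_AB = 19.62 + j270.7 Ω = 271.4∠85.9° Ω.
Step 4 — Power factor: PF = cos(φ) = Re(Z)/|Z| = 19.624/271.4 = 0.07231.
Step 5 — Type: Im(Z) = 270.7 ⇒ lagging (phase φ = 85.9°).

PF = 0.07231 (lagging, φ = 85.9°)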